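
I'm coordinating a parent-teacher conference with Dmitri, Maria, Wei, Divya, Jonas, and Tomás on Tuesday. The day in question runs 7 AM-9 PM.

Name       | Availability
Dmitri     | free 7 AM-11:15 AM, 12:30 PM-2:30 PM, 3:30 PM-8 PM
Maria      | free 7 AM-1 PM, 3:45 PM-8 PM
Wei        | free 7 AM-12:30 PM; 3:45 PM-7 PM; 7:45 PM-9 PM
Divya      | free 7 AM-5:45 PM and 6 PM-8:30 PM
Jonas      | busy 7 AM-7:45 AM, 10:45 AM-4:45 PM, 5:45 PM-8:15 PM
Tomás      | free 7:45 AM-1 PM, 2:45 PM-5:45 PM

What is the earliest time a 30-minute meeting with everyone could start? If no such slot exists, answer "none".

07:45

Dmitri free: 07:00-11:15, 12:30-14:30, 15:30-20:00.
Maria free: 07:00-13:00, 15:45-20:00.
Wei free: 07:00-12:30, 15:45-19:00, 19:45-21:00.
Divya free: 07:00-17:45, 18:00-20:30.
Jonas free: 07:45-10:45, 16:45-17:45, 20:15-21:00 (invert busy blocks within the working day).
Tomás free: 07:45-13:00, 14:45-17:45.
Dmitri ∩ Maria: 07:00-11:15, 12:30-13:00, 15:45-20:00.
Dmitri ∩ Maria ∩ Wei: 07:00-11:15, 15:45-19:00, 19:45-20:00.
Dmitri ∩ Maria ∩ Wei ∩ Divya: 07:00-11:15, 15:45-17:45, 18:00-19:00, 19:45-20:00.
Dmitri ∩ Maria ∩ Wei ∩ Divya ∩ Jonas: 07:45-10:45, 16:45-17:45.
Dmitri ∩ Maria ∩ Wei ∩ Divya ∩ Jonas ∩ Tomás: 07:45-10:45, 16:45-17:45.
The first common window of at least 30 minutes is 07:45-10:45, so the earliest start is 07:45.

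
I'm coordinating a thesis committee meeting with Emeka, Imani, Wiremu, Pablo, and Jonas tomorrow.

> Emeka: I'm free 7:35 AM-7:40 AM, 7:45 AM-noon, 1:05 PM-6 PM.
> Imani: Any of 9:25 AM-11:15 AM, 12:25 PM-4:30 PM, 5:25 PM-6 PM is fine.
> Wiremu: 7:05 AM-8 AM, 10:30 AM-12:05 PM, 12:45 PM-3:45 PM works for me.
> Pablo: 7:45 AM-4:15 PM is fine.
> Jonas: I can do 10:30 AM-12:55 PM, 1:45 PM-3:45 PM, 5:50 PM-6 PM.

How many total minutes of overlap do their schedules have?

165

Emeka ∩ Imani: 09:25-11:15, 13:05-16:30, 17:25-18:00.
Emeka ∩ Imani ∩ Wiremu: 10:30-11:15, 13:05-15:45.
Emeka ∩ Imani ∩ Wiremu ∩ Pablo: 10:30-11:15, 13:05-15:45.
Emeka ∩ Imani ∩ Wiremu ∩ Pablo ∩ Jonas: 10:30-11:15, 13:45-15:45.
So the common availability across everyone is 10:30-11:15, 13:45-15:45.
Summing the common windows: 45 + 120 = 165 minutes.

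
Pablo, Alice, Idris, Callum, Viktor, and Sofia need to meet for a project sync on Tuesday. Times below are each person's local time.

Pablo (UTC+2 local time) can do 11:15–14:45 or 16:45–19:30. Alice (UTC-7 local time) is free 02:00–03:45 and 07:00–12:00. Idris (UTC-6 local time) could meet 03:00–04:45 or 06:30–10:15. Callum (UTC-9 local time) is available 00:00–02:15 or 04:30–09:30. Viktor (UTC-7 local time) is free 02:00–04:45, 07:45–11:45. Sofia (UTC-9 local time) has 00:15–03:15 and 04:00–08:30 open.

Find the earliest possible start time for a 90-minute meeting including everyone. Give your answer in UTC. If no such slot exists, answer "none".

09:15

Pablo in UTC: 09:15-12:45, 14:45-17:30 (subtract 2h to convert from UTC+2).
Alice in UTC: 09:00-10:45, 14:00-19:00 (add 7h to convert from UTC-7).
Idris in UTC: 09:00-10:45, 12:30-16:15 (add 6h to convert from UTC-6).
Callum in UTC: 09:00-11:15, 13:30-18:30 (add 9h to convert from UTC-9).
Viktor in UTC: 09:00-11:45, 14:45-18:45 (add 7h to convert from UTC-7).
Sofia in UTC: 09:15-12:15, 13:00-17:30 (add 9h to convert from UTC-9).
Pablo ∩ Alice: 09:15-10:45, 14:45-17:30.
Pablo ∩ Alice ∩ Idris: 09:15-10:45, 14:45-16:15.
Pablo ∩ Alice ∩ Idris ∩ Callum: 09:15-10:45, 14:45-16:15.
Pablo ∩ Alice ∩ Idris ∩ Callum ∩ Viktor: 09:15-10:45, 14:45-16:15.
Pablo ∩ Alice ∩ Idris ∩ Callum ∩ Viktor ∩ Sofia: 09:15-10:45, 14:45-16:15.
The first common window of at least 90 minutes is 09:15-10:45, so the earliest start is 09:15.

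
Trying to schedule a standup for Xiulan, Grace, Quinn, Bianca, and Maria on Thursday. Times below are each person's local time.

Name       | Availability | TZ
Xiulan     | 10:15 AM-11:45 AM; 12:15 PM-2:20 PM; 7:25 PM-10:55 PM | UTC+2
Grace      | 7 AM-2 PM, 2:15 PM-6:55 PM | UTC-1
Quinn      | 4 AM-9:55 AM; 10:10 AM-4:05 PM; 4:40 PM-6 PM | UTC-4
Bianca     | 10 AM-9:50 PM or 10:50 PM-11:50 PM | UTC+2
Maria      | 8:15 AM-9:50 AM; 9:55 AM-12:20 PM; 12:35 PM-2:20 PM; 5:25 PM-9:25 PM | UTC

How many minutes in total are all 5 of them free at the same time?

Xiulan in UTC: 08:15-09:45, 10:15-12:20, 17:25-20:55 (subtract 2h to convert from UTC+2).
Grace in UTC: 08:00-15:00, 15:15-19:55 (add 1h to convert from UTC-1).
Quinn in UTC: 08:00-13:55, 14:10-20:05, 20:40-22:00 (add 4h to convert from UTC-4).
Bianca in UTC: 08:00-19:50, 20:50-21:50 (subtract 2h to convert from UTC+2).
Maria in UTC: 08:15-09:50, 09:55-12:20, 12:35-14:20, 17:25-21:25.
Xiulan ∩ Grace: 08:15-09:45, 10:15-12:20, 17:25-19:55.
Xiulan ∩ Grace ∩ Quinn: 08:15-09:45, 10:15-12:20, 17:25-19:55.
Xiulan ∩ Grace ∩ Quinn ∩ Bianca: 08:15-09:45, 10:15-12:20, 17:25-19:50.
Xiulan ∩ Grace ∩ Quinn ∩ Bianca ∩ Maria: 08:15-09:45, 10:15-12:20, 17:25-19:50.
Those are the intersection windows.
Summing the common windows: 90 + 125 + 145 = 360 minutes.

360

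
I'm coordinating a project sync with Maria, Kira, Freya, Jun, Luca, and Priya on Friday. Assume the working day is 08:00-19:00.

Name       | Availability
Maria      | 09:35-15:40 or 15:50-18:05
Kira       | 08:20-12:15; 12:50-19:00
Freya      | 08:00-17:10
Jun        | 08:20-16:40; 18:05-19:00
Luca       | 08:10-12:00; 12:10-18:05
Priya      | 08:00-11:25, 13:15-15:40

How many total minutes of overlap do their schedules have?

Maria ∩ Kira: 09:35-12:15, 12:50-15:40, 15:50-18:05.
Maria ∩ Kira ∩ Freya: 09:35-12:15, 12:50-15:40, 15:50-17:10.
Maria ∩ Kira ∩ Freya ∩ Jun: 09:35-12:15, 12:50-15:40, 15:50-16:40.
Maria ∩ Kira ∩ Freya ∩ Jun ∩ Luca: 09:35-12:00, 12:10-12:15, 12:50-15:40, 15:50-16:40.
Maria ∩ Kira ∩ Freya ∩ Jun ∩ Luca ∩ Priya: 09:35-11:25, 13:15-15:40.
Summing the common windows: 110 + 145 = 255 minutes.

255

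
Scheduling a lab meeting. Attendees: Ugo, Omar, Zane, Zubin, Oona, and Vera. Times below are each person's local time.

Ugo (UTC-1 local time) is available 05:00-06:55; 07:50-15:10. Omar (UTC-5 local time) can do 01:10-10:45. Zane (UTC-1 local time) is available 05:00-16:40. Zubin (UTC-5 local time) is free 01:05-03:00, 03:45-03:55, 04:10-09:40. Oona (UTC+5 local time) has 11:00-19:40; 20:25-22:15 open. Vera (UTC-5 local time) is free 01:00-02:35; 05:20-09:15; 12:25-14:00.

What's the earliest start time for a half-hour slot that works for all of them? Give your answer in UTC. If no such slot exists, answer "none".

06:10

Ugo in UTC: 06:00-07:55, 08:50-16:10 (add 1h to convert from UTC-1).
Omar in UTC: 06:10-15:45 (add 5h to convert from UTC-5).
Zane in UTC: 06:00-17:40 (add 1h to convert from UTC-1).
Zubin in UTC: 06:05-08:00, 08:45-08:55, 09:10-14:40 (add 5h to convert from UTC-5).
Oona in UTC: 06:00-14:40, 15:25-17:15 (subtract 5h to convert from UTC+5).
Vera in UTC: 06:00-07:35, 10:20-14:15, 17:25-19:00 (add 5h to convert from UTC-5).
Ugo ∩ Omar: 06:10-07:55, 08:50-15:45.
Ugo ∩ Omar ∩ Zane: 06:10-07:55, 08:50-15:45.
Ugo ∩ Omar ∩ Zane ∩ Zubin: 06:10-07:55, 08:50-08:55, 09:10-14:40.
Ugo ∩ Omar ∩ Zane ∩ Zubin ∩ Oona: 06:10-07:55, 08:50-08:55, 09:10-14:40.
Ugo ∩ Omar ∩ Zane ∩ Zubin ∩ Oona ∩ Vera: 06:10-07:35, 10:20-14:15.
The first common window of at least 30 minutes is 06:10-07:35, so the earliest start is 06:10.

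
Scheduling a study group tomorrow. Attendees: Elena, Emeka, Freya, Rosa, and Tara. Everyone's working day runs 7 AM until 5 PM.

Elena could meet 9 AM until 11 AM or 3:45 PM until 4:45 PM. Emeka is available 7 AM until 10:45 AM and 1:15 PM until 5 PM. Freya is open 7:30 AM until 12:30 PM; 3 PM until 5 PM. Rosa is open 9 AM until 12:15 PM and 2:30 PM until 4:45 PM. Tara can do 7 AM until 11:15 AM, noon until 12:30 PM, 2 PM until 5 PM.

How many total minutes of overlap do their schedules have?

165

Elena ∩ Emeka: 09:00-10:45, 15:45-16:45.
Elena ∩ Emeka ∩ Freya: 09:00-10:45, 15:45-16:45.
Elena ∩ Emeka ∩ Freya ∩ Rosa: 09:00-10:45, 15:45-16:45.
Elena ∩ Emeka ∩ Freya ∩ Rosa ∩ Tara: 09:00-10:45, 15:45-16:45.
Those are the intersection windows.
Summing the common windows: 105 + 60 = 165 minutes.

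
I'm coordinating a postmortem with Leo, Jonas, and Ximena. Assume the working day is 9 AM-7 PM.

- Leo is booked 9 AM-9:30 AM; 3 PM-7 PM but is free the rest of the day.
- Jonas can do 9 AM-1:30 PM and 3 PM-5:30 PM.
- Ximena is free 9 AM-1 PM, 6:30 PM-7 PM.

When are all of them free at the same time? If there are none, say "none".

Leo free: 09:30-15:00 (invert busy blocks within the working day).
Jonas free: 09:00-13:30, 15:00-17:30.
Ximena free: 09:00-13:00, 18:30-19:00.
Leo ∩ Jonas: 09:30-13:30.
Leo ∩ Jonas ∩ Ximena: 09:30-13:00.

09:30-13:00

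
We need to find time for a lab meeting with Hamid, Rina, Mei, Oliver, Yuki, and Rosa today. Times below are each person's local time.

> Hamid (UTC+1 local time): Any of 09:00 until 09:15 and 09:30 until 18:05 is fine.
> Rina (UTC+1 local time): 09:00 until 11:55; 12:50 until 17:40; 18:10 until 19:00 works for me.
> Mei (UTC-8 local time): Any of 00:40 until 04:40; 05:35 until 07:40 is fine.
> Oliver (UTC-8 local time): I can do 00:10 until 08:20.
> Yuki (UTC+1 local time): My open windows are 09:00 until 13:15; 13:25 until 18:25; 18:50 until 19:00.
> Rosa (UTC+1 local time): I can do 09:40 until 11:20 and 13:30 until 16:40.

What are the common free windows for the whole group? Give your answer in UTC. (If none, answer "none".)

08:40-10:20, 12:30-12:40, 13:35-15:40

Hamid in UTC: 08:00-08:15, 08:30-17:05 (subtract 1h to convert from UTC+1).
Rina in UTC: 08:00-10:55, 11:50-16:40, 17:10-18:00 (subtract 1h to convert from UTC+1).
Mei in UTC: 08:40-12:40, 13:35-15:40 (add 8h to convert from UTC-8).
Oliver in UTC: 08:10-16:20 (add 8h to convert from UTC-8).
Yuki in UTC: 08:00-12:15, 12:25-17:25, 17:50-18:00 (subtract 1h to convert from UTC+1).
Rosa in UTC: 08:40-10:20, 12:30-15:40 (subtract 1h to convert from UTC+1).
Hamid ∩ Rina: 08:00-08:15, 08:30-10:55, 11:50-16:40.
Hamid ∩ Rina ∩ Mei: 08:40-10:55, 11:50-12:40, 13:35-15:40.
Hamid ∩ Rina ∩ Mei ∩ Oliver: 08:40-10:55, 11:50-12:40, 13:35-15:40.
Hamid ∩ Rina ∩ Mei ∩ Oliver ∩ Yuki: 08:40-10:55, 11:50-12:15, 12:25-12:40, 13:35-15:40.
Hamid ∩ Rina ∩ Mei ∩ Oliver ∩ Yuki ∩ Rosa: 08:40-10:20, 12:30-12:40, 13:35-15:40.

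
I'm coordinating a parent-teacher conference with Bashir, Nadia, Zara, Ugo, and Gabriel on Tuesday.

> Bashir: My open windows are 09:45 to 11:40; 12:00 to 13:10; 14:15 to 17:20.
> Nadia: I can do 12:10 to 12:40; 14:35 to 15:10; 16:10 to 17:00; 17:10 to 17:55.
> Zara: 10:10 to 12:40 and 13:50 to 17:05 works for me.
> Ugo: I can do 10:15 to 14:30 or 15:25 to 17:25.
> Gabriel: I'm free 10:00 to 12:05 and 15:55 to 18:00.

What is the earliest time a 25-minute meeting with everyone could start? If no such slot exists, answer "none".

Bashir ∩ Nadia: 12:10-12:40, 14:35-15:10, 16:10-17:00, 17:10-17:20.
Bashir ∩ Nadia ∩ Zara: 12:10-12:40, 14:35-15:10, 16:10-17:00.
Bashir ∩ Nadia ∩ Zara ∩ Ugo: 12:10-12:40, 16:10-17:00.
Bashir ∩ Nadia ∩ Zara ∩ Ugo ∩ Gabriel: 16:10-17:00.
So the common availability across everyone is 16:10-17:00.
The first common window of at least 25 minutes is 16:10-17:00, so the earliest start is 16:10.

16:10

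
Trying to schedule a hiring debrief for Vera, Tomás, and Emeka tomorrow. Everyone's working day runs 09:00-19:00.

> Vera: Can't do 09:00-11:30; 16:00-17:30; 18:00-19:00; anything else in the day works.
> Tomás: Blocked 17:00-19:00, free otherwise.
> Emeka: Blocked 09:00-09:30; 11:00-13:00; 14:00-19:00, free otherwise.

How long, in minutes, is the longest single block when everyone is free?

Vera free: 11:30-16:00, 17:30-18:00 (invert busy blocks within the working day).
Tomás free: 09:00-17:00 (invert busy blocks within the working day).
Emeka free: 09:30-11:00, 13:00-14:00 (invert busy blocks within the working day).
Vera ∩ Tomás: 11:30-16:00.
Vera ∩ Tomás ∩ Emeka: 13:00-14:00.
Those are the intersection windows.
The longest is 13:00-14:00 at 60 minutes.

60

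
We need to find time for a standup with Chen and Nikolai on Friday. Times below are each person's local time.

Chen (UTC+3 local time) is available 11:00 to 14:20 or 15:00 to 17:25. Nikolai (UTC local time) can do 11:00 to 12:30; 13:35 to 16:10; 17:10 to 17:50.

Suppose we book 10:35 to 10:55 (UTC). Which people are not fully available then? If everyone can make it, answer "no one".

Nikolai

Chen in UTC: 08:00-11:20, 12:00-14:25 (subtract 3h to convert from UTC+3).
Nikolai in UTC: 11:00-12:30, 13:35-16:10, 17:10-17:50.
Chen: free for 10:35-10:55. Nikolai: not fully free for 10:35-10:55.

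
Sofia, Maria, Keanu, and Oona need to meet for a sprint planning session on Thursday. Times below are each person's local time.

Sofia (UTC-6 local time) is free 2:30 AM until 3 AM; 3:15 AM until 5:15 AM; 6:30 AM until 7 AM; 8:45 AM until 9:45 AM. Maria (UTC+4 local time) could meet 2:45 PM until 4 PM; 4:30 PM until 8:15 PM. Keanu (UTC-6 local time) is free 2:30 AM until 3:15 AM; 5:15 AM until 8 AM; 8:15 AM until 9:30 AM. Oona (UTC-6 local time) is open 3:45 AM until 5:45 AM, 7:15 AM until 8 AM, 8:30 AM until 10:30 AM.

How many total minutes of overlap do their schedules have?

Sofia in UTC: 08:30-09:00, 09:15-11:15, 12:30-13:00, 14:45-15:45 (add 6h to convert from UTC-6).
Maria in UTC: 10:45-12:00, 12:30-16:15 (subtract 4h to convert from UTC+4).
Keanu in UTC: 08:30-09:15, 11:15-14:00, 14:15-15:30 (add 6h to convert from UTC-6).
Oona in UTC: 09:45-11:45, 13:15-14:00, 14:30-16:30 (add 6h to convert from UTC-6).
Sofia ∩ Maria: 10:45-11:15, 12:30-13:00, 14:45-15:45.
Sofia ∩ Maria ∩ Keanu: 12:30-13:00, 14:45-15:30.
Sofia ∩ Maria ∩ Keanu ∩ Oona: 14:45-15:30.
Those are the intersection windows.
That's a single block of 45 minutes.

45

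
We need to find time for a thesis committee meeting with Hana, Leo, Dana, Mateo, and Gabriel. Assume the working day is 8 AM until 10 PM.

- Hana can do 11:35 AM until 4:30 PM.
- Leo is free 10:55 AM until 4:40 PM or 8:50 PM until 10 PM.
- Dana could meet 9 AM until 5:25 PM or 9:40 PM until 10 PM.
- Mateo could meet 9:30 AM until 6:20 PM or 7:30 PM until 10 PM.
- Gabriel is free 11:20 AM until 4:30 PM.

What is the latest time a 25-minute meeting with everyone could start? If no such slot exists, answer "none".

Hana ∩ Leo: 11:35-16:30.
Hana ∩ Leo ∩ Dana: 11:35-16:30.
Hana ∩ Leo ∩ Dana ∩ Mateo: 11:35-16:30.
Hana ∩ Leo ∩ Dana ∩ Mateo ∩ Gabriel: 11:35-16:30.
The last common window of at least 25 minutes is 11:35-16:30; a 25-minute meeting can start as late as 16:05 and still end by 16:30.

16:05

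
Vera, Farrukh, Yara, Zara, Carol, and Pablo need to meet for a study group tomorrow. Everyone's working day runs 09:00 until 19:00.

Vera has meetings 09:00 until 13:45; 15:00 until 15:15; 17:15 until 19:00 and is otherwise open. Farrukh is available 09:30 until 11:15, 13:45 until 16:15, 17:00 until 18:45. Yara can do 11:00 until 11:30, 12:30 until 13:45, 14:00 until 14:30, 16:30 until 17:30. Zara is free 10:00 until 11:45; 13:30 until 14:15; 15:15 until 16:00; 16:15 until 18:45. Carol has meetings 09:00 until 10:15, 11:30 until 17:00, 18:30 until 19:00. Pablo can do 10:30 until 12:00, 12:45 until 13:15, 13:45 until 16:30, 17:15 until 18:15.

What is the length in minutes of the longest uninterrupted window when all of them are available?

Vera free: 13:45-15:00, 15:15-17:15 (invert busy blocks within the working day).
Farrukh free: 09:30-11:15, 13:45-16:15, 17:00-18:45.
Yara free: 11:00-11:30, 12:30-13:45, 14:00-14:30, 16:30-17:30.
Zara free: 10:00-11:45, 13:30-14:15, 15:15-16:00, 16:15-18:45.
Carol free: 10:15-11:30, 17:00-18:30 (invert busy blocks within the working day).
Pablo free: 10:30-12:00, 12:45-13:15, 13:45-16:30, 17:15-18:15.
Vera ∩ Farrukh: 13:45-15:00, 15:15-16:15, 17:00-17:15.
Vera ∩ Farrukh ∩ Yara: 14:00-14:30, 17:00-17:15.
Vera ∩ Farrukh ∩ Yara ∩ Zara: 14:00-14:15, 17:00-17:15.
Vera ∩ Farrukh ∩ Yara ∩ Zara ∩ Carol: 17:00-17:15.
Vera ∩ Farrukh ∩ Yara ∩ Zara ∩ Carol ∩ Pablo: ∅.
There is no time when everyone is free.
No common window exists, so the longest block is 0 minutes.

0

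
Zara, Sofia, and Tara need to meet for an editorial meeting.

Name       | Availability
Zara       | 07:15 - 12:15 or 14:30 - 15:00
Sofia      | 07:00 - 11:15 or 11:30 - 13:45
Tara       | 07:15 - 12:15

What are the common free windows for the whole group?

07:15-11:15, 11:30-12:15

Zara ∩ Sofia: 07:15-11:15, 11:30-12:15.
Zara ∩ Sofia ∩ Tara: 07:15-11:15, 11:30-12:15.
So the common availability across everyone is 07:15-11:15, 11:30-12:15.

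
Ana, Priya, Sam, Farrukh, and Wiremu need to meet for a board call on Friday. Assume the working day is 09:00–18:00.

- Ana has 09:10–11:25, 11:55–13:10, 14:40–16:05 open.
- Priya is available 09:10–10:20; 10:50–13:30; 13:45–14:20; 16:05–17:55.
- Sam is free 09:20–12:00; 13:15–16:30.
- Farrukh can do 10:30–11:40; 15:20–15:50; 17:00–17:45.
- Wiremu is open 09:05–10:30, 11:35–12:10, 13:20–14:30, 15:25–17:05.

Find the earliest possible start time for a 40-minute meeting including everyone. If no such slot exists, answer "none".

none

Ana ∩ Priya: 09:10-10:20, 10:50-11:25, 11:55-13:10.
Ana ∩ Priya ∩ Sam: 09:20-10:20, 10:50-11:25, 11:55-12:00.
Ana ∩ Priya ∩ Sam ∩ Farrukh: 10:50-11:25.
Ana ∩ Priya ∩ Sam ∩ Farrukh ∩ Wiremu: ∅.
There is no time when everyone is free.
No common window is at least 40 minutes long.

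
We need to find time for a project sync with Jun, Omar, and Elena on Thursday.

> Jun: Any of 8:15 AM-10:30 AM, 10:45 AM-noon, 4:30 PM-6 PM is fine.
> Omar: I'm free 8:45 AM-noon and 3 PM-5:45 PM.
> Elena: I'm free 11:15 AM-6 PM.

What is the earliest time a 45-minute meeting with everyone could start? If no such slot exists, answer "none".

Jun ∩ Omar: 08:45-10:30, 10:45-12:00, 16:30-17:45.
Jun ∩ Omar ∩ Elena: 11:15-12:00, 16:30-17:45.
The first common window of at least 45 minutes is 11:15-12:00, so the earliest start is 11:15.

11:15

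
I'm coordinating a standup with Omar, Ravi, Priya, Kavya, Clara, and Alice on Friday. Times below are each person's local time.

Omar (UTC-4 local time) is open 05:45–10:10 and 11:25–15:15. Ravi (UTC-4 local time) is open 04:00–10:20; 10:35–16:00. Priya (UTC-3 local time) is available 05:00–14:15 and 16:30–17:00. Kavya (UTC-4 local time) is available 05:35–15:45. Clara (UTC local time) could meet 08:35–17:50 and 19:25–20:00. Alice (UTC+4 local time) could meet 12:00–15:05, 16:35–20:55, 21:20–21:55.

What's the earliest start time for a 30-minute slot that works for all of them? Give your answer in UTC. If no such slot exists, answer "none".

09:45

Omar in UTC: 09:45-14:10, 15:25-19:15 (add 4h to convert from UTC-4).
Ravi in UTC: 08:00-14:20, 14:35-20:00 (add 4h to convert from UTC-4).
Priya in UTC: 08:00-17:15, 19:30-20:00 (add 3h to convert from UTC-3).
Kavya in UTC: 09:35-19:45 (add 4h to convert from UTC-4).
Clara in UTC: 08:35-17:50, 19:25-20:00.
Alice in UTC: 08:00-11:05, 12:35-16:55, 17:20-17:55 (subtract 4h to convert from UTC+4).
Omar ∩ Ravi: 09:45-14:10, 15:25-19:15.
Omar ∩ Ravi ∩ Priya: 09:45-14:10, 15:25-17:15.
Omar ∩ Ravi ∩ Priya ∩ Kavya: 09:45-14:10, 15:25-17:15.
Omar ∩ Ravi ∩ Priya ∩ Kavya ∩ Clara: 09:45-14:10, 15:25-17:15.
Omar ∩ Ravi ∩ Priya ∩ Kavya ∩ Clara ∩ Alice: 09:45-11:05, 12:35-14:10, 15:25-16:55.
Those are the intersection windows.
The first common window of at least 30 minutes is 09:45-11:05, so the earliest start is 09:45.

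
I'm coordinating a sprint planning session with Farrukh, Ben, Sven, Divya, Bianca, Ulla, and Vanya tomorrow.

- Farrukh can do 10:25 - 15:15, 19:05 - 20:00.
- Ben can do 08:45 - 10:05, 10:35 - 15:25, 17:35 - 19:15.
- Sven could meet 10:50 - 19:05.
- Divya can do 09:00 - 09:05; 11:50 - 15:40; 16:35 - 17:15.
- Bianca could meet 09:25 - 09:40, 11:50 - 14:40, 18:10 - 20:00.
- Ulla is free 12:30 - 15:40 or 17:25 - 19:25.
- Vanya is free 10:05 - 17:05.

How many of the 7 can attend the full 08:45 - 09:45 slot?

Ben can make the full 08:45-09:45 slot — that's 1.

1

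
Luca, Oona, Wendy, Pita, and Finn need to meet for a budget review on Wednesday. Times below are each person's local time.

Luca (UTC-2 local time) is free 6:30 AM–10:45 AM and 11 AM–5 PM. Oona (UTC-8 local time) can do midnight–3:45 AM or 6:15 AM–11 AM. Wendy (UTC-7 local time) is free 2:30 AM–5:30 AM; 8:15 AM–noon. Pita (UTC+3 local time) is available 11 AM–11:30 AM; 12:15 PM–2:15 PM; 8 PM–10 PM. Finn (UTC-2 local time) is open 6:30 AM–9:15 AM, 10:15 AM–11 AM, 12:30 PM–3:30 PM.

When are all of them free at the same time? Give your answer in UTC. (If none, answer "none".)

Luca in UTC: 08:30-12:45, 13:00-19:00 (add 2h to convert from UTC-2).
Oona in UTC: 08:00-11:45, 14:15-19:00 (add 8h to convert from UTC-8).
Wendy in UTC: 09:30-12:30, 15:15-19:00 (add 7h to convert from UTC-7).
Pita in UTC: 08:00-08:30, 09:15-11:15, 17:00-19:00 (subtract 3h to convert from UTC+3).
Finn in UTC: 08:30-11:15, 12:15-13:00, 14:30-17:30 (add 2h to convert from UTC-2).
Luca ∩ Oona: 08:30-11:45, 14:15-19:00.
Luca ∩ Oona ∩ Wendy: 09:30-11:45, 15:15-19:00.
Luca ∩ Oona ∩ Wendy ∩ Pita: 09:30-11:15, 17:00-19:00.
Luca ∩ Oona ∩ Wendy ∩ Pita ∩ Finn: 09:30-11:15, 17:00-17:30.
Those are the intersection windows.

09:30-11:15, 17:00-17:30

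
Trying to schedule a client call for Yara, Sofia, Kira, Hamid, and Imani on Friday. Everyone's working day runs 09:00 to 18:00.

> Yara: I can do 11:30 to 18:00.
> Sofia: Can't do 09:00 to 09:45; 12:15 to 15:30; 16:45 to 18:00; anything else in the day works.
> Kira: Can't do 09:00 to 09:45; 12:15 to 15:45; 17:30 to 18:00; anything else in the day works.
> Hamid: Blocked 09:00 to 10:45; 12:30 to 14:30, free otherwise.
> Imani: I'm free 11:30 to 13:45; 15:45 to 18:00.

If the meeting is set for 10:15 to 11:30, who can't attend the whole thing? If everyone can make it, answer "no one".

Yara free: 11:30-18:00.
Sofia free: 09:45-12:15, 15:30-16:45 (invert busy blocks within the working day).
Kira free: 09:45-12:15, 15:45-17:30 (invert busy blocks within the working day).
Hamid free: 10:45-12:30, 14:30-18:00 (invert busy blocks within the working day).
Imani free: 11:30-13:45, 15:45-18:00.
Yara: not fully free for 10:15-11:30. Sofia: free for 10:15-11:30. Kira: free for 10:15-11:30. Hamid: not fully free for 10:15-11:30. Imani: not fully free for 10:15-11:30.

Hamid, Imani, Yara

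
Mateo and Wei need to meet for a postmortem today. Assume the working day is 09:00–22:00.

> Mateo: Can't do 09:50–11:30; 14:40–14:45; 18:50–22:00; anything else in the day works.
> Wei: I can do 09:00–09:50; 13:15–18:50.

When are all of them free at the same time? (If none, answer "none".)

Mateo free: 09:00-09:50, 11:30-14:40, 14:45-18:50 (invert busy blocks within the working day).
Wei free: 09:00-09:50, 13:15-18:50.
Mateo ∩ Wei: 09:00-09:50, 13:15-14:40, 14:45-18:50.

09:00-09:50, 13:15-14:40, 14:45-18:50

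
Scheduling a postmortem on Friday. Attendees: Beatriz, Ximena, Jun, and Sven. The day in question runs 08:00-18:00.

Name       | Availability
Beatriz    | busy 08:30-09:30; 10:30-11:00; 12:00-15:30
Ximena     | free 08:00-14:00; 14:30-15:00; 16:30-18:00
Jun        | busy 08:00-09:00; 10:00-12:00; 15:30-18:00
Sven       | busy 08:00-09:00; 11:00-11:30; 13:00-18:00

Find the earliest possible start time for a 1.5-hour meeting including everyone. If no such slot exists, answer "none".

Beatriz free: 08:00-08:30, 09:30-10:30, 11:00-12:00, 15:30-18:00 (invert busy blocks within the working day).
Ximena free: 08:00-14:00, 14:30-15:00, 16:30-18:00.
Jun free: 09:00-10:00, 12:00-15:30 (invert busy blocks within the working day).
Sven free: 09:00-11:00, 11:30-13:00 (invert busy blocks within the working day).
Beatriz ∩ Ximena: 08:00-08:30, 09:30-10:30, 11:00-12:00, 16:30-18:00.
Beatriz ∩ Ximena ∩ Jun: 09:30-10:00.
Beatriz ∩ Ximena ∩ Jun ∩ Sven: 09:30-10:00.
No common window is at least 90 minutes long.

none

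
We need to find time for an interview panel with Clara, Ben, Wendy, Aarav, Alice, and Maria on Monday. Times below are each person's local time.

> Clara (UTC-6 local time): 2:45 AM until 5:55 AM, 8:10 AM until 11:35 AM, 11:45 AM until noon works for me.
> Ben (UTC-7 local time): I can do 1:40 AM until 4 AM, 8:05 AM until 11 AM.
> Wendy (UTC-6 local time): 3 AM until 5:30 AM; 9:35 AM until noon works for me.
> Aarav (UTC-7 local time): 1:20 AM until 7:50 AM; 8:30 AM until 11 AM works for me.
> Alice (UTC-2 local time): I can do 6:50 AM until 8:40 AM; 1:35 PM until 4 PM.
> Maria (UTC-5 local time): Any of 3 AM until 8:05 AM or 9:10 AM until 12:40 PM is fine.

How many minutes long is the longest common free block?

Clara in UTC: 08:45-11:55, 14:10-17:35, 17:45-18:00 (add 6h to convert from UTC-6).
Ben in UTC: 08:40-11:00, 15:05-18:00 (add 7h to convert from UTC-7).
Wendy in UTC: 09:00-11:30, 15:35-18:00 (add 6h to convert from UTC-6).
Aarav in UTC: 08:20-14:50, 15:30-18:00 (add 7h to convert from UTC-7).
Alice in UTC: 08:50-10:40, 15:35-18:00 (add 2h to convert from UTC-2).
Maria in UTC: 08:00-13:05, 14:10-17:40 (add 5h to convert from UTC-5).
Clara ∩ Ben: 08:45-11:00, 15:05-17:35, 17:45-18:00.
Clara ∩ Ben ∩ Wendy: 09:00-11:00, 15:35-17:35, 17:45-18:00.
Clara ∩ Ben ∩ Wendy ∩ Aarav: 09:00-11:00, 15:35-17:35, 17:45-18:00.
Clara ∩ Ben ∩ Wendy ∩ Aarav ∩ Alice: 09:00-10:40, 15:35-17:35, 17:45-18:00.
Clara ∩ Ben ∩ Wendy ∩ Aarav ∩ Alice ∩ Maria: 09:00-10:40, 15:35-17:35.
The longest is 15:35-17:35 at 120 minutes.

120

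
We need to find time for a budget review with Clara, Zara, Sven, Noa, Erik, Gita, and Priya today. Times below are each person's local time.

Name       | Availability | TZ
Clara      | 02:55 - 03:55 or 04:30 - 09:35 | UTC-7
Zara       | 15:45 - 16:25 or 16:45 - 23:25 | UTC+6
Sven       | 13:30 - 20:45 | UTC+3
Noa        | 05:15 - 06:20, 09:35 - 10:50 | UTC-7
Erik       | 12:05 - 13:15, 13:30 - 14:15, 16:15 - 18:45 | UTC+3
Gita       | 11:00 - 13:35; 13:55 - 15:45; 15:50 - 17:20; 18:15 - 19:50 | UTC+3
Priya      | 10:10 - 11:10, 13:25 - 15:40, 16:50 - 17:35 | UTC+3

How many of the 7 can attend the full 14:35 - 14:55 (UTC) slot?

4

Clara in UTC: 09:55-10:55, 11:30-16:35 (add 7h to convert from UTC-7).
Zara in UTC: 09:45-10:25, 10:45-17:25 (subtract 6h to convert from UTC+6).
Sven in UTC: 10:30-17:45 (subtract 3h to convert from UTC+3).
Noa in UTC: 12:15-13:20, 16:35-17:50 (add 7h to convert from UTC-7).
Erik in UTC: 09:05-10:15, 10:30-11:15, 13:15-15:45 (subtract 3h to convert from UTC+3).
Gita in UTC: 08:00-10:35, 10:55-12:45, 12:50-14:20, 15:15-16:50 (subtract 3h to convert from UTC+3).
Priya in UTC: 07:10-08:10, 10:25-12:40, 13:50-14:35 (subtract 3h to convert from UTC+3).
Clara, Zara, Sven, and Erik can make the full 14:35-14:55 slot — that's 4.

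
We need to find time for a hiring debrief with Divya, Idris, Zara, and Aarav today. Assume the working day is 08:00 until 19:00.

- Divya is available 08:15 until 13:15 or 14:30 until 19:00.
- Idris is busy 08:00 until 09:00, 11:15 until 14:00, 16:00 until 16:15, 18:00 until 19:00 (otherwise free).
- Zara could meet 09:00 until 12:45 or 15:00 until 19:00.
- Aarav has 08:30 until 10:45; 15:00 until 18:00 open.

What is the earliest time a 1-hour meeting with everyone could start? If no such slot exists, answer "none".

09:00

Divya free: 08:15-13:15, 14:30-19:00.
Idris free: 09:00-11:15, 14:00-16:00, 16:15-18:00 (invert busy blocks within the working day).
Zara free: 09:00-12:45, 15:00-19:00.
Aarav free: 08:30-10:45, 15:00-18:00.
Divya ∩ Idris: 09:00-11:15, 14:30-16:00, 16:15-18:00.
Divya ∩ Idris ∩ Zara: 09:00-11:15, 15:00-16:00, 16:15-18:00.
Divya ∩ Idris ∩ Zara ∩ Aarav: 09:00-10:45, 15:00-16:00, 16:15-18:00.
The first common window of at least 60 minutes is 09:00-10:45, so the earliest start is 09:00.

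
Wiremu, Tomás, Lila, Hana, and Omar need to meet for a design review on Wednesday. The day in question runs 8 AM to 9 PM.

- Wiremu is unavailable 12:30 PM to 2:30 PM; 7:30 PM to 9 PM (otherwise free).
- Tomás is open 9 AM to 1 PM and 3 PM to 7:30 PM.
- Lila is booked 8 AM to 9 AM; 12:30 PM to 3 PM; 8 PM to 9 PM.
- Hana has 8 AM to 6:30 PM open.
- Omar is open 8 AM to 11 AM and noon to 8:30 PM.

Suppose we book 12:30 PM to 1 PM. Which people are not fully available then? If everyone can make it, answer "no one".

Wiremu free: 08:00-12:30, 14:30-19:30 (invert busy blocks within the working day).
Tomás free: 09:00-13:00, 15:00-19:30.
Lila free: 09:00-12:30, 15:00-20:00 (invert busy blocks within the working day).
Hana free: 08:00-18:30.
Omar free: 08:00-11:00, 12:00-20:30.
Wiremu: not fully free for 12:30-13:00. Tomás: free for 12:30-13:00. Lila: not fully free for 12:30-13:00. Hana: free for 12:30-13:00. Omar: free for 12:30-13:00.

Lila, Wiremu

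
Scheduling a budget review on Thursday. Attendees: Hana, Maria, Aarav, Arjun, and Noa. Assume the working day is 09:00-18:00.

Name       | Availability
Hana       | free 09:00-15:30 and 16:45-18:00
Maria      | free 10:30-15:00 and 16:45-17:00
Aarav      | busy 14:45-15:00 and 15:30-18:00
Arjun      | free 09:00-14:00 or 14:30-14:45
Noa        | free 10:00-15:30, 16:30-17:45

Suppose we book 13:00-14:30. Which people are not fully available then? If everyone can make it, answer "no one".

Hana free: 09:00-15:30, 16:45-18:00.
Maria free: 10:30-15:00, 16:45-17:00.
Aarav free: 09:00-14:45, 15:00-15:30 (invert busy blocks within the working day).
Arjun free: 09:00-14:00, 14:30-14:45.
Noa free: 10:00-15:30, 16:30-17:45.
Hana: free for 13:00-14:30. Maria: free for 13:00-14:30. Aarav: free for 13:00-14:30. Arjun: not fully free for 13:00-14:30. Noa: free for 13:00-14:30.

Arjun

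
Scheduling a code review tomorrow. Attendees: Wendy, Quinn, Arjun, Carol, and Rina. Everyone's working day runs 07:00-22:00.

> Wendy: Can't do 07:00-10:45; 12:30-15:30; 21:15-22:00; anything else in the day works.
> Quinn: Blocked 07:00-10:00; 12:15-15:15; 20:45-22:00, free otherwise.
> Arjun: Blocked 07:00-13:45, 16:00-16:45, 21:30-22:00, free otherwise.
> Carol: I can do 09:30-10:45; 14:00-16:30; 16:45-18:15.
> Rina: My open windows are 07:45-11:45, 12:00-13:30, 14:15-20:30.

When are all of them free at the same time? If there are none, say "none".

Wendy free: 10:45-12:30, 15:30-21:15 (invert busy blocks within the working day).
Quinn free: 10:00-12:15, 15:15-20:45 (invert busy blocks within the working day).
Arjun free: 13:45-16:00, 16:45-21:30 (invert busy blocks within the working day).
Carol free: 09:30-10:45, 14:00-16:30, 16:45-18:15.
Rina free: 07:45-11:45, 12:00-13:30, 14:15-20:30.
Wendy ∩ Quinn: 10:45-12:15, 15:30-20:45.
Wendy ∩ Quinn ∩ Arjun: 15:30-16:00, 16:45-20:45.
Wendy ∩ Quinn ∩ Arjun ∩ Carol: 15:30-16:00, 16:45-18:15.
Wendy ∩ Quinn ∩ Arjun ∩ Carol ∩ Rina: 15:30-16:00, 16:45-18:15.
Those are the intersection windows.

15:30-16:00, 16:45-18:15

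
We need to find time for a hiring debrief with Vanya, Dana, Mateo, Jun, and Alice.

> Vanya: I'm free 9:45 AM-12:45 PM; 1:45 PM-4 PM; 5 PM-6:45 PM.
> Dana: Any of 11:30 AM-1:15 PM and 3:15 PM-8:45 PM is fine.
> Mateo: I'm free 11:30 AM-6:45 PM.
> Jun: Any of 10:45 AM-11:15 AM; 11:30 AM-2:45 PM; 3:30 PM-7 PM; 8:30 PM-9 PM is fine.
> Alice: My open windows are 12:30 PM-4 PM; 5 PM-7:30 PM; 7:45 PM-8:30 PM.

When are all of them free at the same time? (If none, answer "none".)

12:30-12:45, 15:30-16:00, 17:00-18:45

Vanya ∩ Dana: 11:30-12:45, 15:15-16:00, 17:00-18:45.
Vanya ∩ Dana ∩ Mateo: 11:30-12:45, 15:15-16:00, 17:00-18:45.
Vanya ∩ Dana ∩ Mateo ∩ Jun: 11:30-12:45, 15:30-16:00, 17:00-18:45.
Vanya ∩ Dana ∩ Mateo ∩ Jun ∩ Alice: 12:30-12:45, 15:30-16:00, 17:00-18:45.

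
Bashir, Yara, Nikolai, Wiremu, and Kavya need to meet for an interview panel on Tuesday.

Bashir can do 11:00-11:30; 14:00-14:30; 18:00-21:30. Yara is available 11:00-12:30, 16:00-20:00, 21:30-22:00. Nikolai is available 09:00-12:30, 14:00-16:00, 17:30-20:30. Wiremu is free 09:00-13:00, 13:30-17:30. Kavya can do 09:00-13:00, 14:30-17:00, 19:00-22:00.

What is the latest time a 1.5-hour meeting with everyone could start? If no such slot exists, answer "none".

none

Bashir ∩ Yara: 11:00-11:30, 18:00-20:00.
Bashir ∩ Yara ∩ Nikolai: 11:00-11:30, 18:00-20:00.
Bashir ∩ Yara ∩ Nikolai ∩ Wiremu: 11:00-11:30.
Bashir ∩ Yara ∩ Nikolai ∩ Wiremu ∩ Kavya: 11:00-11:30.
So the common availability across everyone is 11:00-11:30.
No common window is at least 90 minutes long.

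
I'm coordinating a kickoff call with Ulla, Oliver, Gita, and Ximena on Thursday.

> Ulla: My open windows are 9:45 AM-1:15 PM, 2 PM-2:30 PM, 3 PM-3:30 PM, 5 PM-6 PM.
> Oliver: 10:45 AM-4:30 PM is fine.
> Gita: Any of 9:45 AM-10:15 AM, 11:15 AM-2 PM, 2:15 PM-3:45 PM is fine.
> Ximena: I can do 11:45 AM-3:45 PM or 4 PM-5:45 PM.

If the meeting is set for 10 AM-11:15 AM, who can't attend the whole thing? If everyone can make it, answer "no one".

Ulla: free for 10:00-11:15. Oliver: not fully free for 10:00-11:15. Gita: not fully free for 10:00-11:15. Ximena: not fully free for 10:00-11:15.

Gita, Oliver, Ximena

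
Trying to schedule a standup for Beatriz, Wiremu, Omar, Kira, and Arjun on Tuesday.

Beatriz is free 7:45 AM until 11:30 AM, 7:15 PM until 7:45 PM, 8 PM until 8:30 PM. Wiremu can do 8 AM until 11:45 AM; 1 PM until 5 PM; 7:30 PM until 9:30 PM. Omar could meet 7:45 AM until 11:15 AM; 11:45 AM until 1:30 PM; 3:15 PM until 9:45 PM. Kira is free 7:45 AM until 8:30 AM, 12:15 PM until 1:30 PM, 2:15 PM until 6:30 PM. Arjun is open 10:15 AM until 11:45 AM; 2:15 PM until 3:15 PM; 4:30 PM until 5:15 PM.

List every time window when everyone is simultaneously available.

none

Beatriz ∩ Wiremu: 08:00-11:30, 19:30-19:45, 20:00-20:30.
Beatriz ∩ Wiremu ∩ Omar: 08:00-11:15, 19:30-19:45, 20:00-20:30.
Beatriz ∩ Wiremu ∩ Omar ∩ Kira: 08:00-08:30.
Beatriz ∩ Wiremu ∩ Omar ∩ Kira ∩ Arjun: ∅.
There is no time when everyone is free.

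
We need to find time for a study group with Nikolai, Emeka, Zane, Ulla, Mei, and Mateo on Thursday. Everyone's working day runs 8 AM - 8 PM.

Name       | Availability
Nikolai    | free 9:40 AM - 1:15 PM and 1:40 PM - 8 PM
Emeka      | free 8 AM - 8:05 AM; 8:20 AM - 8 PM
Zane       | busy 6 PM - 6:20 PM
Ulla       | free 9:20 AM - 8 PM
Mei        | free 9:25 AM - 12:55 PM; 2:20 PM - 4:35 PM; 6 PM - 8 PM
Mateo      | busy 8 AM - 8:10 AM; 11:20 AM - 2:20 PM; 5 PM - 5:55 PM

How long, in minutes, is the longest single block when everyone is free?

Nikolai free: 09:40-13:15, 13:40-20:00.
Emeka free: 08:00-08:05, 08:20-20:00.
Zane free: 08:00-18:00, 18:20-20:00 (invert busy blocks within the working day).
Ulla free: 09:20-20:00.
Mei free: 09:25-12:55, 14:20-16:35, 18:00-20:00.
Mateo free: 08:10-11:20, 14:20-17:00, 17:55-20:00 (invert busy blocks within the working day).
Nikolai ∩ Emeka: 09:40-13:15, 13:40-20:00.
Nikolai ∩ Emeka ∩ Zane: 09:40-13:15, 13:40-18:00, 18:20-20:00.
Nikolai ∩ Emeka ∩ Zane ∩ Ulla: 09:40-13:15, 13:40-18:00, 18:20-20:00.
Nikolai ∩ Emeka ∩ Zane ∩ Ulla ∩ Mei: 09:40-12:55, 14:20-16:35, 18:20-20:00.
Nikolai ∩ Emeka ∩ Zane ∩ Ulla ∩ Mei ∩ Mateo: 09:40-11:20, 14:20-16:35, 18:20-20:00.
The longest is 14:20-16:35 at 135 minutes.

135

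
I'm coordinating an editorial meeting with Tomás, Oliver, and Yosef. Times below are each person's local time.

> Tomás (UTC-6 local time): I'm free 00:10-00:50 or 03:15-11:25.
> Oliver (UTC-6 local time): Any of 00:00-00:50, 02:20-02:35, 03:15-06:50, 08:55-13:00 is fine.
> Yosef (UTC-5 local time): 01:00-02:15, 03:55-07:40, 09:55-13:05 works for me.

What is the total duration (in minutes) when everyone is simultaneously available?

395

Tomás in UTC: 06:10-06:50, 09:15-17:25 (add 6h to convert from UTC-6).
Oliver in UTC: 06:00-06:50, 08:20-08:35, 09:15-12:50, 14:55-19:00 (add 6h to convert from UTC-6).
Yosef in UTC: 06:00-07:15, 08:55-12:40, 14:55-18:05 (add 5h to convert from UTC-5).
Tomás ∩ Oliver: 06:10-06:50, 09:15-12:50, 14:55-17:25.
Tomás ∩ Oliver ∩ Yosef: 06:10-06:50, 09:15-12:40, 14:55-17:25.
Those are the intersection windows.
Summing the common windows: 40 + 205 + 150 = 395 minutes.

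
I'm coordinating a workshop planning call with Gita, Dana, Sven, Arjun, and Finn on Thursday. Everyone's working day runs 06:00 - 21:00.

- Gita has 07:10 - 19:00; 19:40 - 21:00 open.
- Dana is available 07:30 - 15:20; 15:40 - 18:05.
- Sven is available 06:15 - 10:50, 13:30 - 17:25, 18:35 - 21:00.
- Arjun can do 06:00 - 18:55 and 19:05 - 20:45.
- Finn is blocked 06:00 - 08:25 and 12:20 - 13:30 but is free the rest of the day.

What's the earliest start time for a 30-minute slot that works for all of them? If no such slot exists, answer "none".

Gita free: 07:10-19:00, 19:40-21:00.
Dana free: 07:30-15:20, 15:40-18:05.
Sven free: 06:15-10:50, 13:30-17:25, 18:35-21:00.
Arjun free: 06:00-18:55, 19:05-20:45.
Finn free: 08:25-12:20, 13:30-21:00 (invert busy blocks within the working day).
Gita ∩ Dana: 07:30-15:20, 15:40-18:05.
Gita ∩ Dana ∩ Sven: 07:30-10:50, 13:30-15:20, 15:40-17:25.
Gita ∩ Dana ∩ Sven ∩ Arjun: 07:30-10:50, 13:30-15:20, 15:40-17:25.
Gita ∩ Dana ∩ Sven ∩ Arjun ∩ Finn: 08:25-10:50, 13:30-15:20, 15:40-17:25.
The first common window of at least 30 minutes is 08:25-10:50, so the earliest start is 08:25.

08:25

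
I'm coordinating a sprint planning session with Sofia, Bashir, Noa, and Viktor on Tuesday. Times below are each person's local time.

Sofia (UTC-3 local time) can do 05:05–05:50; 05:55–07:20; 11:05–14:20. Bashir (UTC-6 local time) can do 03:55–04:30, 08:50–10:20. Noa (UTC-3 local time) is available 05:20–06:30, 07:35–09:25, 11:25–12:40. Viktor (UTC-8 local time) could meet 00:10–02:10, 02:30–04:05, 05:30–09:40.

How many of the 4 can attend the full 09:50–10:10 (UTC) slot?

2

Sofia in UTC: 08:05-08:50, 08:55-10:20, 14:05-17:20 (add 3h to convert from UTC-3).
Bashir in UTC: 09:55-10:30, 14:50-16:20 (add 6h to convert from UTC-6).
Noa in UTC: 08:20-09:30, 10:35-12:25, 14:25-15:40 (add 3h to convert from UTC-3).
Viktor in UTC: 08:10-10:10, 10:30-12:05, 13:30-17:40 (add 8h to convert from UTC-8).
Sofia and Viktor can make the full 09:50-10:10 slot — that's 2.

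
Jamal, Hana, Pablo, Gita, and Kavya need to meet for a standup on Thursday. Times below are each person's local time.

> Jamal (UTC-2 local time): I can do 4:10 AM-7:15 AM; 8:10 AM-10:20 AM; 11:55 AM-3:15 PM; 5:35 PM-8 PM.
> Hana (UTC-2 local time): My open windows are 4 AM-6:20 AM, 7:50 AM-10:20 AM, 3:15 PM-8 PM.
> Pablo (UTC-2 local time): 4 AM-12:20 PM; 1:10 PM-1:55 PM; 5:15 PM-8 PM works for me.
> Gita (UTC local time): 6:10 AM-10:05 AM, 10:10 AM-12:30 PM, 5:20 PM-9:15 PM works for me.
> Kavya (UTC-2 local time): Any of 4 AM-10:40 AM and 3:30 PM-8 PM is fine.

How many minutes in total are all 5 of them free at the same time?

360

Jamal in UTC: 06:10-09:15, 10:10-12:20, 13:55-17:15, 19:35-22:00 (add 2h to convert from UTC-2).
Hana in UTC: 06:00-08:20, 09:50-12:20, 17:15-22:00 (add 2h to convert from UTC-2).
Pablo in UTC: 06:00-14:20, 15:10-15:55, 19:15-22:00 (add 2h to convert from UTC-2).
Gita in UTC: 06:10-10:05, 10:10-12:30, 17:20-21:15.
Kavya in UTC: 06:00-12:40, 17:30-22:00 (add 2h to convert from UTC-2).
Jamal ∩ Hana: 06:10-08:20, 10:10-12:20, 19:35-22:00.
Jamal ∩ Hana ∩ Pablo: 06:10-08:20, 10:10-12:20, 19:35-22:00.
Jamal ∩ Hana ∩ Pablo ∩ Gita: 06:10-08:20, 10:10-12:20, 19:35-21:15.
Jamal ∩ Hana ∩ Pablo ∩ Gita ∩ Kavya: 06:10-08:20, 10:10-12:20, 19:35-21:15.
Summing the common windows: 130 + 130 + 100 = 360 minutes.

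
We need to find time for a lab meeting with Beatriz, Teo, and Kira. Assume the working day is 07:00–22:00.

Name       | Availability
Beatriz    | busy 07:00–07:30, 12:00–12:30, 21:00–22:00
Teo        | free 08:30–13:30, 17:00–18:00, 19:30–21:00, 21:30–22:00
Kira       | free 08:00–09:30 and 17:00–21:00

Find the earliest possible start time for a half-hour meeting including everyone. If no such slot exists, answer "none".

08:30

Beatriz free: 07:30-12:00, 12:30-21:00 (invert busy blocks within the working day).
Teo free: 08:30-13:30, 17:00-18:00, 19:30-21:00, 21:30-22:00.
Kira free: 08:00-09:30, 17:00-21:00.
Beatriz ∩ Teo: 08:30-12:00, 12:30-13:30, 17:00-18:00, 19:30-21:00.
Beatriz ∩ Teo ∩ Kira: 08:30-09:30, 17:00-18:00, 19:30-21:00.
So the common availability across everyone is 08:30-09:30, 17:00-18:00, 19:30-21:00.
The first common window of at least 30 minutes is 08:30-09:30, so the earliest start is 08:30.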